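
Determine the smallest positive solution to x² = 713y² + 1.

We seek the smallest positive integers (x, y) with x² - 713y² = 1, i.e., x² = 713y² + 1.
Try successive y values:
y = 1: x² = 713·1² + 1 = 714, not a perfect square
y = 2: x² = 713·2² + 1 = 2853, not a perfect square
y = 3: x² = 713·3² + 1 = 6418, not a perfect square
... continuing the search (or via continued fractions) ...
y = 197976: x² = 713·197976² + 1 = 27945676058689, x = 5286367 ✓

Verify: 5286367² - 713·197976² = 27945676058689 - 27945676058688 = 1 ✓

x = 5286367, y = 197976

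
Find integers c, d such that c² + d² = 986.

We need to find integers c, d > 0 such that c² + d² = 986.
Trying c = 5: d² = 986 - 5² = 986 - 25 = 961
d = 31
Check: 5² + 31² = 25 + 961 = 986 ✓

986 = 5² + 31²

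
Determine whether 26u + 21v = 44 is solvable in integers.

Step 1: Compute gcd(26, 21).
gcd(26, 21) = 1

Step 2: Check divisibility.
Does 1 divide 44? 44 = 1 x 44, so yes.

By the theorem on linear Diophantine equations, 26u + 21v = 44 has integer solutions if and only if gcd(26, 21) divides 44. Since 1 | 44, solutions exist.

Yes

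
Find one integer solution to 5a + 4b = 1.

Step 1: Check solvability.
gcd(5, 4) = 1
Since 1 divides 1, solutions exist.

Step 2: Apply extended Euclidean algorithm to find gcd.
We find integers such that 5*x0 + 4*y0 = 1

Step 3: Scale the particular solution.
Multiply by 1/1 = 1:
a = 1, b = -1

Step 4: Verify.
5*(1) + 4*(-1) = 1 = 1 ✓

a = 1, b = -1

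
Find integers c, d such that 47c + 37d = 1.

Step 1: Check solvability.
gcd(47, 37) = 1
Since 1 divides 1, solutions exist.

Step 2: Apply extended Euclidean algorithm to find gcd.
We find integers such that 47*x0 + 37*y0 = 1

Step 3: Scale the particular solution.
Multiply by 1/1 = 1:
c = -11, d = 14

Step 4: Verify.
47*(-11) + 37*(14) = 1 = 1 ✓

c = -11, d = 14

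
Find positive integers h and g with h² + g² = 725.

We need to find integers h, g > 0 such that h² + g² = 725.
Trying h = 7: g² = 725 - 7² = 725 - 49 = 676
g = 26
Check: 7² + 26² = 49 + 676 = 725 ✓

725 = 7² + 26²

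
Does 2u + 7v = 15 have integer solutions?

Step 1: Compute gcd(2, 7).
gcd(2, 7) = 1

Step 2: Check divisibility.
Does 1 divide 15? 15 = 1 x 15, so yes.

By the theorem on linear Diophantine equations, 2u + 7v = 15 has integer solutions if and only if gcd(2, 7) divides 15. Since 1 | 15, solutions exist.

Yes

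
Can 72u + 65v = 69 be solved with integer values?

Step 1: Compute gcd(72, 65).
gcd(72, 65) = 1

Step 2: Check divisibility.
Does 1 divide 69? 69 = 1 x 69, so yes.

By the theorem on linear Diophantine equations, 72u + 65v = 69 has integer solutions if and only if gcd(72, 65) divides 69. Since 1 | 69, solutions exist.

Yes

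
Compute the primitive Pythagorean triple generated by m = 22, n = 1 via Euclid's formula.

a = m² - n² = 22² - 1² = 484 - 1 = 483
b = 2mn = 2·22·1 = 44
c = m² + n² = 484 + 1 = 485
Verify: 483² + 44² = 233289 + 1936 = 235225 = 485² ✓

(483, 44, 485)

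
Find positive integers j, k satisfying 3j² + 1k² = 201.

Try small values of j and check whether (201 - 3j²)/1 is a perfect square.
j = 8: 3·8² = 192, so 1k² = 201 - 192 = 9, giving k² = 9, k = 3.
Check: 3·8² + 1·3² = 192 + 9 = 201 ✓

j = 8, k = 3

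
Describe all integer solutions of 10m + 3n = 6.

Step 1: Compute gcd(10, 3) = 1.
Since 1 divides 6, solutions exist.

Step 2: Find a particular solution using extended Euclidean algorithm.
We get m₀ = 6, n₀ = -18.
Check: 10*6 + 3*-18 = 6 = 6 ✓

Step 3: Write the general solution.
m = 6 + (3/1)t = 6 + 3t
n = -18 - (10/1)t = -18 - 10t
for any integer t.

m = 6 + 3t, n = -18 - 10t for integer t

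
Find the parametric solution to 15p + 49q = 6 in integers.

Step 1: Compute gcd(15, 49) = 1.
Since 1 divides 6, solutions exist.

Step 2: Find a particular solution using extended Euclidean algorithm.
We get p₀ = -78, q₀ = 24.
Check: 15*-78 + 49*24 = 6 = 6 ✓

Step 3: Write the general solution.
p = -78 + (49/1)t = -78 + 49t
q = 24 - (15/1)t = 24 - 15t
for any integer t.

p = -78 + 49t, q = 24 - 15t for integer t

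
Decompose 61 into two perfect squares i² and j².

We need to find integers i, j > 0 such that i² + j² = 61.
Trying i = 5: j² = 61 - 5² = 61 - 25 = 36
j = 6
Check: 5² + 6² = 25 + 36 = 61 ✓

61 = 5² + 6²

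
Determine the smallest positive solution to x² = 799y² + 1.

We seek the smallest positive integers (x, y) with x² - 799y² = 1, i.e., x² = 799y² + 1.
Try successive y values:
y = 1: x² = 799·1² + 1 = 800, not a perfect square
y = 2: x² = 799·2² + 1 = 3197, not a perfect square
y = 3: x² = 799·3² + 1 = 7192, not a perfect square
... continuing the search (or via continued fractions) ...
y = 15: x² = 799·15² + 1 = 179776, x = 424 ✓

Verify: 424² - 799·15² = 179776 - 179775 = 1 ✓

x = 424, y = 15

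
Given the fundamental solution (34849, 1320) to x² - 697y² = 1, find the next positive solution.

Solutions to x² - Dy² = 1 are generated by powers of (x₀ + y₀√D).
The next solution satisfies x₁ + y₁√697 = (x₀ + y₀√697)², giving:
x₁ = x₀² + 697y₀² = 34849² + 697·1320² = 1214452801 + 1214452800 = 2428905601
y₁ = 2x₀y₀ = 2·34849·1320 = 92001360

Verify: 2428905601² - 697·92001360² = 5899582418569171201 - 5899582418569171200 = 1 ✓

x = 2428905601, y = 92001360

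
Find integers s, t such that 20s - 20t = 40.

Step 1: Check solvability.
gcd(20, 20) = 20
Since 20 divides 40, solutions exist.

Step 2: Apply extended Euclidean algorithm to find gcd.
We find integers such that 20*x0 + 20*y0 = 20

Step 3: Scale the particular solution.
Multiply by 40/20 = 2:
s = 0, t = -2

Step 4: Verify.
20*(0) - 20*(-2) = 40 = 40 ✓

s = 0, t = -2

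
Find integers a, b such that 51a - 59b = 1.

Step 1: Check solvability.
gcd(51, 59) = 1
Since 1 divides 1, solutions exist.

Step 2: Apply extended Euclidean algorithm to find gcd.
We find integers such that 51*x0 + 59*y0 = 1

Step 3: Scale the particular solution.
Multiply by 1/1 = 1:
a = 22, b = 19

Step 4: Verify.
51*(22) - 59*(19) = 1 = 1 ✓

a = 22, b = 19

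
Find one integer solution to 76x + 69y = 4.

Step 1: Check solvability.
gcd(76, 69) = 1
Since 1 divides 4, solutions exist.

Step 2: Apply extended Euclidean algorithm to find gcd.
We find integers such that 76*x0 + 69*y0 = 1

Step 3: Scale the particular solution.
Multiply by 4/1 = 4:
x = 40, y = -44

Step 4: Verify.
76*(40) + 69*(-44) = 4 = 4 ✓

x = 40, y = -44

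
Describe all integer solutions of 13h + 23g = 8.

Step 1: Compute gcd(13, 23) = 1.
Since 1 divides 8, solutions exist.

Step 2: Find a particular solution using extended Euclidean algorithm.
We get h₀ = -56, g₀ = 32.
Check: 13*-56 + 23*32 = 8 = 8 ✓

Step 3: Write the general solution.
h = -56 + (23/1)t = -56 + 23t
g = 32 - (13/1)t = 32 - 13t
for any integer t.

h = -56 + 23t, g = 32 - 13t for integer t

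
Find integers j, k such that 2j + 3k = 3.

Step 1: Check solvability.
gcd(2, 3) = 1
Since 1 divides 3, solutions exist.

Step 2: Apply extended Euclidean algorithm to find gcd.
We find integers such that 2*x0 + 3*y0 = 1

Step 3: Scale the particular solution.
Multiply by 3/1 = 3:
j = -3, k = 3

Step 4: Verify.
2*(-3) + 3*(3) = 3 = 3 ✓

j = -3, k = 3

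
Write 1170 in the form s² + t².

We need to find integers s, t > 0 such that s² + t² = 1170.
Trying s = 9: t² = 1170 - 9² = 1170 - 81 = 1089
t = 33
Check: 9² + 33² = 81 + 1089 = 1170 ✓

1170 = 9² + 33²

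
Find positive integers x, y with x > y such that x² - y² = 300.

Factor: x² - y² = (x+y)(x-y) = 300.
We need two factors of 300 with the same parity.
Use x+y = 150 and x-y = 2 (product 150·2 = 300).
Adding: 2x = 152, so x = 76.
Subtracting: 2y = 148, so y = 74.
Check: 76² - 74² = 5776 - 5476 = 300 ✓

x = 76, y = 74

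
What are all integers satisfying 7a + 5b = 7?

Step 1: Compute gcd(7, 5) = 1.
Since 1 divides 7, solutions exist.

Step 2: Find a particular solution using extended Euclidean algorithm.
We get a₀ = -14, b₀ = 21.
Check: 7*-14 + 5*21 = 7 = 7 ✓

Step 3: Write the general solution.
a = -14 + (5/1)t = -14 + 5t
b = 21 - (7/1)t = 21 - 7t
for any integer t.

a = -14 + 5t, b = 21 - 7t for integer t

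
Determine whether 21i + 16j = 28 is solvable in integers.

Step 1: Compute gcd(21, 16).
gcd(21, 16) = 1

Step 2: Check divisibility.
Does 1 divide 28? 28 = 1 x 28, so yes.

By the theorem on linear Diophantine equations, 21i + 16j = 28 has integer solutions if and only if gcd(21, 16) divides 28. Since 1 | 28, solutions exist.

Yes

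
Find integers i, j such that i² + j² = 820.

We need to find integers i, j > 0 such that i² + j² = 820.
Trying i = 6: j² = 820 - 6² = 820 - 36 = 784
j = 28
Check: 6² + 28² = 36 + 784 = 820 ✓

820 = 6² + 28²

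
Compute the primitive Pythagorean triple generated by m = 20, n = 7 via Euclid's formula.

a = m² - n² = 400 - 49 = 351
b = 2mn = 2·20·7 = 280
c = m² + n² = 400 + 49 = 449
Verify: 351² + 280² = 123201 + 78400 = 201601 = 449² ✓

(351, 280, 449)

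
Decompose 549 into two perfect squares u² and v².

We need to find integers u, v > 0 such that u² + v² = 549.
Trying u = 15: v² = 549 - 15² = 549 - 225 = 324
v = 18
Check: 15² + 18² = 225 + 324 = 549 ✓

549 = 15² + 18²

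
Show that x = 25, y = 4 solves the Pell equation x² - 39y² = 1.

Compute x² = 25² = 625
Compute 39y² = 39·4² = 39·16 = 624
x² - 39y² = 625 - 624 = 1
Since this equals 1, (25, 4) is a solution.

Yes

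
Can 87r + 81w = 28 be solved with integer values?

Step 1: Compute gcd(87, 81).
gcd(87, 81) = 3

Step 2: Check divisibility.
Does 3 divide 28? 28 = 3 x 9 + 1, so no.

By the theorem on linear Diophantine equations, 87r + 81w = 28 has integer solutions if and only if gcd(87, 81) divides 28. Since 3 does not divide 28, no solutions exist.

No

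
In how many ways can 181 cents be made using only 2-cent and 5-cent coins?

We need non-negative integers (x, y) with 2x + 5y = 181.
For each x from 0 to 90, check if (181 - 2x) is a non-negative multiple of 5.
Solutions (x, y): (3,35), (8,33), (13,31), (18,29), ...
Count: 18

18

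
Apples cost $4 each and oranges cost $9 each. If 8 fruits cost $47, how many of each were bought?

Let a = apples, o = oranges.
a + o = 8
4a + 9o = 47
Substitute o = 8 - a:
4a + 9(8 - a) = 47
(4 - 9)a = 47 - 72
-5a = -25
a = 5, o = 8 - 5 = 3

Apples: 5, Oranges: 3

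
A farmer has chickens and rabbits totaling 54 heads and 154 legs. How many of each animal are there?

Let c = chickens, r = rabbits.
Heads: c + r = 54
Legs: 2c + 4r = 154
From the first equation, c = 54 - r. Substitute:
2(54 - r) + 4r = 154
108 + 2r = 154
r = (154 - 108)/2 = 23
c = 54 - 23 = 31

Chickens: 31, Rabbits: 23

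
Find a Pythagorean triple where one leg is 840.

We need the other leg and hypotenuse such that 840² + x² = c².
Take x = 1463, c = 1687: 840² + 1463² = 705600 + 2140369 = 2845969 = 1687² ✓
Triple: (1463, 840, 1687)

(1463, 840, 1687)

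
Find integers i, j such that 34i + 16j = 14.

Step 1: Check solvability.
gcd(34, 16) = 2
Since 2 divides 14, solutions exist.

Step 2: Apply extended Euclidean algorithm to find gcd.
We find integers such that 34*x0 + 16*y0 = 2

Step 3: Scale the particular solution.
Multiply by 14/2 = 7:
i = 7, j = -14

Step 4: Verify.
34*(7) + 16*(-14) = 14 = 14 ✓

i = 7, j = -14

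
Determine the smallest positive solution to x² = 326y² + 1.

We seek the smallest positive integers (x, y) with x² - 326y² = 1, i.e., x² = 326y² + 1.
Try successive y values:
y = 1: x² = 326·1² + 1 = 327, not a perfect square
y = 2: x² = 326·2² + 1 = 1305, not a perfect square
y = 3: x² = 326·3² + 1 = 2935, not a perfect square
... continuing the search (or via continued fractions) ...
y = 18: x² = 326·18² + 1 = 105625, x = 325 ✓

Verify: 325² - 326·18² = 105625 - 105624 = 1 ✓

x = 325, y = 18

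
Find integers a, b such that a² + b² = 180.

We need to find integers a, b > 0 such that a² + b² = 180.
Trying a = 6: b² = 180 - 6² = 180 - 36 = 144
b = 12
Check: 6² + 12² = 36 + 144 = 180 ✓

180 = 6² + 12²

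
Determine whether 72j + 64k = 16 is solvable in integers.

Step 1: Compute gcd(72, 64).
gcd(72, 64) = 8

Step 2: Check divisibility.
Does 8 divide 16? 16 = 8 x 2, so yes.

By the theorem on linear Diophantine equations, 72j + 64k = 16 has integer solutions if and only if gcd(72, 64) divides 16. Since 8 | 16, solutions exist.

Yes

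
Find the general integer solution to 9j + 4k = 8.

Step 1: Compute gcd(9, 4) = 1.
Since 1 divides 8, solutions exist.

Step 2: Find a particular solution using extended Euclidean algorithm.
We get j₀ = 8, k₀ = -16.
Check: 9*8 + 4*-16 = 8 = 8 ✓

Step 3: Write the general solution.
j = 8 + (4/1)t = 8 + 4t
k = -16 - (9/1)t = -16 - 9t
for any integer t.

j = 8 + 4t, k = -16 - 9t for integer t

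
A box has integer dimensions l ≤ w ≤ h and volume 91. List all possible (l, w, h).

Iterate l from 1 to ⌊91^(1/3)⌋. For each l dividing 91, iterate w ≥ l with w dividing 91/l, and set h = 91/(l·w).
Triples found (2): (1×1×91), (1×7×13)

(1×1×91), (1×7×13)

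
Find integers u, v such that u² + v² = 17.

We need to find integers u, v > 0 such that u² + v² = 17.
Trying u = 1: v² = 17 - 1² = 17 - 1 = 16
v = 4
Check: 1² + 4² = 1 + 16 = 17 ✓

17 = 1² + 4²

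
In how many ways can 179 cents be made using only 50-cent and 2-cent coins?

We need non-negative integers (x, y) with 50x + 2y = 179.
For each x from 0 to 3, check if (179 - 50x) is a non-negative multiple of 2.
Solutions (x, y): none
Count: 0

0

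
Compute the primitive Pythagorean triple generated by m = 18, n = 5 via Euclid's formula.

a = m² - n² = 324 - 25 = 299
b = 2mn = 2·18·5 = 180
c = m² + n² = 324 + 25 = 349
Verify: 299² + 180² = 89401 + 32400 = 121801 = 349² ✓

(299, 180, 349)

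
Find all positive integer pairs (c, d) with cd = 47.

The positive divisors of 47 are: 1, 47.
Each divisor d gives the pair (d, 47/d):
(1, 47), (47, 1)

(1, 47), (47, 1)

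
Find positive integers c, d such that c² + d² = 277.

Search for c with 277 - c² a perfect square.
c = 9: 277 - 9² = 277 - 81 = 196 = 14² ✓
So c = 9, d = 14.

c = 9, d = 14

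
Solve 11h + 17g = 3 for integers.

Step 1: Check solvability.
gcd(11, 17) = 1
Since 1 divides 3, solutions exist.

Step 2: Apply extended Euclidean algorithm to find gcd.
We find integers such that 11*x0 + 17*y0 = 1

Step 3: Scale the particular solution.
Multiply by 3/1 = 3:
h = -9, g = 6

Step 4: Verify.
11*(-9) + 17*(6) = 3 = 3 ✓

h = -9, g = 6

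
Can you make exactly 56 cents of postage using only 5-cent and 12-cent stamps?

We need non-negative x, y with 5x + 12y = 56.
gcd(5, 12) = 1 divides 56, so integer solutions exist.
Search for a non-negative one: x = 4 gives 12y = 56 - 20 = 36, so y = 3.
Check: 5·4 + 12·3 = 56 ✓

Yes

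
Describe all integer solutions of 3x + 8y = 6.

Step 1: Compute gcd(3, 8) = 1.
Since 1 divides 6, solutions exist.

Step 2: Find a particular solution using extended Euclidean algorithm.
We get x₀ = 18, y₀ = -6.
Check: 3*18 + 8*-6 = 6 = 6 ✓

Step 3: Write the general solution.
x = 18 + (8/1)t = 18 + 8t
y = -6 - (3/1)t = -6 - 3t
for any integer t.

x = 18 + 8t, y = -6 - 3t for integer t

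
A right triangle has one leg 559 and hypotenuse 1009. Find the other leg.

b² = c² - a² = 1018081 - 312481 = 705600
b = 840

840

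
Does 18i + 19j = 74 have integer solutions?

Step 1: Compute gcd(18, 19).
gcd(18, 19) = 1

Step 2: Check divisibility.
Does 1 divide 74? 74 = 1 x 74, so yes.

By the theorem on linear Diophantine equations, 18i + 19j = 74 has integer solutions if and only if gcd(18, 19) divides 74. Since 1 | 74, solutions exist.

Yes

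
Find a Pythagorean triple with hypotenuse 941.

We need a² + b² = 941² = 885481.
Trying: 741² + 580² = 549081 + 336400 = 885481 ✓

(741, 580, 941)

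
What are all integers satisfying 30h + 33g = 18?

Step 1: Compute gcd(30, 33) = 3.
Since 3 divides 18, solutions exist.

Step 2: Find a particular solution using extended Euclidean algorithm.
We get h₀ = -6, g₀ = 6.
Check: 30*-6 + 33*6 = 18 = 18 ✓

Step 3: Write the general solution.
h = -6 + (33/3)t = -6 + 11t
g = 6 - (30/3)t = 6 - 10t
for any integer t.

h = -6 + 11t, g = 6 - 10t for integer t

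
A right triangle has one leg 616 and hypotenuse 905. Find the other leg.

a² = c² - b² = 819025 - 379456 = 439569
a = 663

663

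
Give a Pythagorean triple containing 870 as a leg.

We need the other leg and hypotenuse such that 870² + x² = c².
Take x = 2448, c = 2598: 870² + 2448² = 756900 + 5992704 = 6749604 = 2598² ✓
Triple: (870, 2448, 2598)

(870, 2448, 2598)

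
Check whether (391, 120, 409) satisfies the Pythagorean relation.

Compute a² + b²:
391² + 120² = 152881 + 14400 = 167281
Compute c²:
409² = 167281
Since 167281 = 167281, it is a Pythagorean triple.

Yes, it is a Pythagorean triple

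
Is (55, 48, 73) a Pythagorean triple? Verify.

Compute a² + b² = 55² + 48² = 3025 + 2304 = 5329
Compute c² = 73² = 5329
Since 5329 = 5329, confirmed.

Yes, it is a Pythagorean triple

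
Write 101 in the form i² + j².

We need to find integers i, j > 0 such that i² + j² = 101.
Trying i = 1: j² = 101 - 1² = 101 - 1 = 100
j = 10
Check: 1² + 10² = 1 + 100 = 101 ✓

101 = 1² + 10²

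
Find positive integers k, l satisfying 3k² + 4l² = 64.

Try small values of k and check whether (64 - 3k²)/4 is a perfect square.
k = 4: 3·4² = 48, so 4l² = 64 - 48 = 16, giving l² = 4, l = 2.
Check: 3·4² + 4·2² = 48 + 16 = 64 ✓

k = 4, l = 2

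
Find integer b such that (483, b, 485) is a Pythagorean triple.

b² = c² - a² = 485² - 483² = 235225 - 233289 = 1936
b = sqrt(1936) = 44

44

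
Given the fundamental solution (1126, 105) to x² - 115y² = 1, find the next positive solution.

Solutions to x² - Dy² = 1 are generated by powers of (x₀ + y₀√D).
The next solution satisfies x₁ + y₁√115 = (x₀ + y₀√115)², giving:
x₁ = x₀² + 115y₀² = 1126² + 115·105² = 1267876 + 1267875 = 2535751
y₁ = 2x₀y₀ = 2·1126·105 = 236460

Verify: 2535751² - 115·236460² = 6430033134001 - 6430033134000 = 1 ✓

x = 2535751, y = 236460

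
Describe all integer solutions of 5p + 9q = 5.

Step 1: Compute gcd(5, 9) = 1.
Since 1 divides 5, solutions exist.

Step 2: Find a particular solution using extended Euclidean algorithm.
We get p₀ = 10, q₀ = -5.
Check: 5*10 + 9*-5 = 5 = 5 ✓

Step 3: Write the general solution.
p = 10 + (9/1)t = 10 + 9t
q = -5 - (5/1)t = -5 - 5t
for any integer t.

p = 10 + 9t, q = -5 - 5t for integer t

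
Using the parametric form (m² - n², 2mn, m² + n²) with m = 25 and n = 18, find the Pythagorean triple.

a = m² - n² = 25² - 18² = 625 - 324 = 301
b = 2mn = 2·25·18 = 900
c = m² + n² = 625 + 324 = 949
Verify: 301² + 900² = 90601 + 810000 = 900601 = 949² ✓

(301, 900, 949)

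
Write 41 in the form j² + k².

We need to find integers j, k > 0 such that j² + k² = 41.
Trying j = 4: k² = 41 - 4² = 41 - 16 = 25
k = 5
Check: 4² + 5² = 16 + 25 = 41 ✓

41 = 4² + 5²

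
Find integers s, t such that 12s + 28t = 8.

Step 1: Check solvability.
gcd(12, 28) = 4
Since 4 divides 8, solutions exist.

Step 2: Apply extended Euclidean algorithm to find gcd.
We find integers such that 12*x0 + 28*y0 = 4

Step 3: Scale the particular solution.
Multiply by 8/4 = 2:
s = -4, t = 2

Step 4: Verify.
12*(-4) + 28*(2) = 8 = 8 ✓

s = -4, t = 2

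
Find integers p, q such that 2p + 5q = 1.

Step 1: Check solvability.
gcd(2, 5) = 1
Since 1 divides 1, solutions exist.

Step 2: Apply extended Euclidean algorithm to find gcd.
We find integers such that 2*x0 + 5*y0 = 1

Step 3: Scale the particular solution.
Multiply by 1/1 = 1:
p = -2, q = 1

Step 4: Verify.
2*(-2) + 5*(1) = 1 = 1 ✓

p = -2, q = 1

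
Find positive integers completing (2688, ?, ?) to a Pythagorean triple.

We need the other leg and hypotenuse such that 2688² + x² = c².
Take x = 740, c = 2788: 2688² + 740² = 7225344 + 547600 = 7772944 = 2788² ✓
Triple: (740, 2688, 2788)

(740, 2688, 2788)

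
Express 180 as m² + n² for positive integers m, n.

We need to find integers m, n > 0 such that m² + n² = 180.
Trying m = 6: n² = 180 - 6² = 180 - 36 = 144
n = 12
Check: 6² + 12² = 36 + 144 = 180 ✓

180 = 6² + 12²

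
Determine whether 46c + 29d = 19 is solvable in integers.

Step 1: Compute gcd(46, 29).
gcd(46, 29) = 1

Step 2: Check divisibility.
Does 1 divide 19? 19 = 1 x 19, so yes.

By the theorem on linear Diophantine equations, 46c + 29d = 19 has integer solutions if and only if gcd(46, 29) divides 19. Since 1 | 19, solutions exist.

Yes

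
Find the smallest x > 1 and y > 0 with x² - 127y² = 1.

We seek the smallest positive integers (x, y) with x² - 127y² = 1, i.e., x² = 127y² + 1.
Try successive y values:
y = 1: x² = 127·1² + 1 = 128, not a perfect square
y = 2: x² = 127·2² + 1 = 509, not a perfect square
y = 3: x² = 127·3² + 1 = 1144, not a perfect square
... continuing the search (or via continued fractions) ...
y = 419775: x² = 127·419775² + 1 = 22378803429376, x = 4730624 ✓

Verify: 4730624² - 127·419775² = 22378803429376 - 22378803429375 = 1 ✓

x = 4730624, y = 419775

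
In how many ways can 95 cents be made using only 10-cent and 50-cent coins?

We need non-negative integers (x, y) with 10x + 50y = 95.
For each x from 0 to 9, check if (95 - 10x) is a non-negative multiple of 50.
Solutions (x, y): none
Count: 0

0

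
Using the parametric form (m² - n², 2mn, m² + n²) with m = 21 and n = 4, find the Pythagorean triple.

a = m² - n² = 441 - 16 = 425
b = 2mn = 2·21·4 = 168
c = m² + n² = 441 + 16 = 457
Verify: 425² + 168² = 180625 + 28224 = 208849 = 457² ✓

(425, 168, 457)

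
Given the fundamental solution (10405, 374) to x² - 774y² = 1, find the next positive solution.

Solutions to x² - Dy² = 1 are generated by powers of (x₀ + y₀√D).
The next solution satisfies x₁ + y₁√774 = (x₀ + y₀√774)², giving:
x₁ = x₀² + 774y₀² = 10405² + 774·374² = 108264025 + 108264024 = 216528049
y₁ = 2x₀y₀ = 2·10405·374 = 7782940

Verify: 216528049² - 774·7782940² = 46884396003746401 - 46884396003746400 = 1 ✓

x = 216528049, y = 7782940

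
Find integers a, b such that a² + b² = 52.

We need to find integers a, b > 0 such that a² + b² = 52.
Trying a = 4: b² = 52 - 4² = 52 - 16 = 36
b = 6
Check: 4² + 6² = 16 + 36 = 52 ✓

52 = 4² + 6²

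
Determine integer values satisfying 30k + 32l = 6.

Step 1: Check solvability.
gcd(30, 32) = 2
Since 2 divides 6, solutions exist.

Step 2: Apply extended Euclidean algorithm to find gcd.
We find integers such that 30*x0 + 32*y0 = 2

Step 3: Scale the particular solution.
Multiply by 6/2 = 3:
k = -3, l = 3

Step 4: Verify.
30*(-3) + 32*(3) = 6 = 6 ✓

k = -3, l = 3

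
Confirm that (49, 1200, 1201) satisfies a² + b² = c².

Compute a² + b² = 49² + 1200² = 2401 + 1440000 = 1442401
Compute c² = 1201² = 1442401
Since 1442401 = 1442401, confirmed.

Yes, it is a Pythagorean triple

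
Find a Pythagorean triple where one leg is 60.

We need the other leg and hypotenuse such that 60² + x² = c².
Take x = 11, c = 61: 60² + 11² = 3600 + 121 = 3721 = 61² ✓
Triple: (11, 60, 61)

(11, 60, 61)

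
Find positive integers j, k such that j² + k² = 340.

Search for j with 340 - j² a perfect square.
j = 4: 340 - 4² = 340 - 16 = 324 = 18² ✓
So j = 4, k = 18.

j = 4, k = 18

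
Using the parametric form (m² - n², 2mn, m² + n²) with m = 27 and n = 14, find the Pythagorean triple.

a = m² - n² = 27² - 14² = 729 - 196 = 533
b = 2mn = 2·27·14 = 756
c = m² + n² = 729 + 196 = 925
Verify: 533² + 756² = 284089 + 571536 = 855625 = 925² ✓

(533, 756, 925)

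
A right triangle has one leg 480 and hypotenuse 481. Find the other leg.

a² = c² - b² = 231361 - 230400 = 961
a = 31

31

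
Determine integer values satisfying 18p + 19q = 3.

Step 1: Check solvability.
gcd(18, 19) = 1
Since 1 divides 3, solutions exist.

Step 2: Apply extended Euclidean algorithm to find gcd.
We find integers such that 18*x0 + 19*y0 = 1

Step 3: Scale the particular solution.
Multiply by 3/1 = 3:
p = -3, q = 3

Step 4: Verify.
18*(-3) + 19*(3) = 3 = 3 ✓

p = -3, q = 3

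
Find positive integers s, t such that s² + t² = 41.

Search for s with 41 - s² a perfect square.
s = 4: 41 - 4² = 41 - 16 = 25 = 5² ✓
So s = 4, t = 5.

s = 4, t = 5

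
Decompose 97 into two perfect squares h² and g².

We need to find integers h, g > 0 such that h² + g² = 97.
Trying h = 4: g² = 97 - 4² = 97 - 16 = 81
g = 9
Check: 4² + 9² = 16 + 81 = 97 ✓

97 = 4² + 9²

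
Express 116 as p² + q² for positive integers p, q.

We need to find integers p, q > 0 such that p² + q² = 116.
Trying p = 4: q² = 116 - 4² = 116 - 16 = 100
q = 10
Check: 4² + 10² = 16 + 100 = 116 ✓

116 = 4² + 10²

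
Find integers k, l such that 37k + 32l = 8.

Step 1: Check solvability.
gcd(37, 32) = 1
Since 1 divides 8, solutions exist.

Step 2: Apply extended Euclidean algorithm to find gcd.
We find integers such that 37*x0 + 32*y0 = 1

Step 3: Scale the particular solution.
Multiply by 8/1 = 8:
k = 104, l = -120

Step 4: Verify.
37*(104) + 32*(-120) = 8 = 8 ✓

k = 104, l = -120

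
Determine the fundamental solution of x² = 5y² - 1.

We need x² = 5y² - 1. Try successive y:
y = 1: x² = 5·1² - 1 = 4 = 2² ✓
Check: 2² - 5·1² = 4 - 5 = -1 ✓

x = 2, y = 1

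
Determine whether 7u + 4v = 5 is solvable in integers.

Step 1: Compute gcd(7, 4).
gcd(7, 4) = 1

Step 2: Check divisibility.
Does 1 divide 5? 5 = 1 x 5, so yes.

By the theorem on linear Diophantine equations, 7u + 4v = 5 has integer solutions if and only if gcd(7, 4) divides 5. Since 1 | 5, solutions exist.

Yes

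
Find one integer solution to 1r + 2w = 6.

Step 1: Check solvability.
gcd(1, 2) = 1
Since 1 divides 6, solutions exist.

Step 2: Apply extended Euclidean algorithm to find gcd.
We find integers such that 1*x0 + 2*y0 = 1

Step 3: Scale the particular solution.
Multiply by 6/1 = 6:
r = 6, w = 0

Step 4: Verify.
1*(6) + 2*(0) = 6 = 6 ✓

r = 6, w = 0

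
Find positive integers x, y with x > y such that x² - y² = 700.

Factor: x² - y² = (x+y)(x-y) = 700.
We need two factors of 700 with the same parity.
Use x+y = 350 and x-y = 2 (product 350·2 = 700).
Adding: 2x = 352, so x = 176.
Subtracting: 2y = 348, so y = 174.
Check: 176² - 174² = 30976 - 30276 = 700 ✓

x = 176, y = 174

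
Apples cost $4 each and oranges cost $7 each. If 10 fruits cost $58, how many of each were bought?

Let a = apples, o = oranges.
a + o = 10
4a + 7o = 58
Substitute o = 10 - a:
4a + 7(10 - a) = 58
(4 - 7)a = 58 - 70
-3a = -12
a = 4, o = 10 - 4 = 6

Apples: 4, Oranges: 6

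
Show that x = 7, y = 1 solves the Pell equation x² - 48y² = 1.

Compute x² = 7² = 49
Compute 48y² = 48·1² = 48·1 = 48
x² - 48y² = 49 - 48 = 1
Since this equals 1, (7, 1) is a solution.

Yes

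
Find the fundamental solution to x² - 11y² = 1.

We seek the smallest positive integers (x, y) with x² - 11y² = 1, i.e., x² = 11y² + 1.
Try successive y values:
y = 1: x² = 11·1² + 1 = 12, not a perfect square
y = 2: x² = 11·2² + 1 = 45, not a perfect square
y = 3: x² = 11·3² + 1 = 100, x = 10 ✓

Verify: 10² - 11·3² = 100 - 99 = 1 ✓

x = 10, y = 3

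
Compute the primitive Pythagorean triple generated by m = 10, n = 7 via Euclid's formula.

a = m² - n² = 10² - 7² = 100 - 49 = 51
b = 2mn = 2·10·7 = 140
c = m² + n² = 100 + 49 = 149
Verify: 51² + 140² = 2601 + 19600 = 22201 = 149² ✓

(51, 140, 149)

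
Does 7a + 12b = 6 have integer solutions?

Step 1: Compute gcd(7, 12).
gcd(7, 12) = 1

Step 2: Check divisibility.
Does 1 divide 6? 6 = 1 x 6, so yes.

By the theorem on linear Diophantine equations, 7a + 12b = 6 has integer solutions if and only if gcd(7, 12) divides 6. Since 1 | 6, solutions exist.

Yes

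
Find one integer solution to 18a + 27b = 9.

Step 1: Check solvability.
gcd(18, 27) = 9
Since 9 divides 9, solutions exist.

Step 2: Apply extended Euclidean algorithm to find gcd.
We find integers such that 18*x0 + 27*y0 = 9

Step 3: Scale the particular solution.
Multiply by 9/9 = 1:
a = -1, b = 1

Step 4: Verify.
18*(-1) + 27*(1) = 9 = 9 ✓

a = -1, b = 1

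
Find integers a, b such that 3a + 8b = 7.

Step 1: Check solvability.
gcd(3, 8) = 1
Since 1 divides 7, solutions exist.

Step 2: Apply extended Euclidean algorithm to find gcd.
We find integers such that 3*x0 + 8*y0 = 1

Step 3: Scale the particular solution.
Multiply by 7/1 = 7:
a = 21, b = -7

Step 4: Verify.
3*(21) + 8*(-7) = 7 = 7 ✓

a = 21, b = -7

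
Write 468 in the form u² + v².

We need to find integers u, v > 0 such that u² + v² = 468.
Trying u = 12: v² = 468 - 12² = 468 - 144 = 324
v = 18
Check: 12² + 18² = 144 + 324 = 468 ✓

468 = 12² + 18²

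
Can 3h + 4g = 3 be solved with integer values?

Step 1: Compute gcd(3, 4).
gcd(3, 4) = 1

Step 2: Check divisibility.
Does 1 divide 3? 3 = 1 x 3, so yes.

By the theorem on linear Diophantine equations, 3h + 4g = 3 has integer solutions if and only if gcd(3, 4) divides 3. Since 1 | 3, solutions exist.

Yes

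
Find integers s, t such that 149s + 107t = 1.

Step 1: Check solvability.
gcd(149, 107) = 1
Since 1 divides 1, solutions exist.

Step 2: Apply extended Euclidean algorithm to find gcd.
We find integers such that 149*x0 + 107*y0 = 1

Step 3: Scale the particular solution.
Multiply by 1/1 = 1:
s = -28, t = 39

Step 4: Verify.
149*(-28) + 107*(39) = 1 = 1 ✓

s = -28, t = 39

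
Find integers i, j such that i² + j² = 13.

We need to find integers i, j > 0 such that i² + j² = 13.
Trying i = 2: j² = 13 - 2² = 13 - 4 = 9
j = 3
Check: 2² + 3² = 4 + 9 = 13 ✓

13 = 2² + 3²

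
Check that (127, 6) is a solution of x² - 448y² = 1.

Compute x² = 127² = 16129
Compute 448y² = 448·6² = 448·36 = 16128
x² - 448y² = 16129 - 16128 = 1
Since this equals 1, (127, 6) is a solution.

Yes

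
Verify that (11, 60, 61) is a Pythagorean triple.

Compute a² + b² = 11² + 60² = 121 + 3600 = 3721
Compute c² = 61² = 3721
Since 3721 = 3721, confirmed.

Yes, it is a Pythagorean triple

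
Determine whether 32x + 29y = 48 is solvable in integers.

Step 1: Compute gcd(32, 29).
gcd(32, 29) = 1

Step 2: Check divisibility.
Does 1 divide 48? 48 = 1 x 48, so yes.

By the theorem on linear Diophantine equations, 32x + 29y = 48 has integer solutions if and only if gcd(32, 29) divides 48. Since 1 | 48, solutions exist.

Yes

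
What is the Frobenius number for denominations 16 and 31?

For two coprime denominations a and b, the Frobenius number (largest value not representable as a non-negative combination) is ab - a - b.
Here gcd(16, 31) = 1, so they are coprime.
F(16, 31) = 16·31 - 16 - 31 = 496 - 47 = 449

449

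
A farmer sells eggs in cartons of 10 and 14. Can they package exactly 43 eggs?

We need non-negative a, b with 10a + 14b = 43.
gcd(10, 14) = 2, and 2 does not divide 43.
No integer solutions exist.

No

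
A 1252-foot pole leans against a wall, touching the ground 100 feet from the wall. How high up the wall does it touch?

The ladder, wall, and ground form a right triangle with hypotenuse 1252 and one leg 100.
By the Pythagorean theorem: h² = 1252² - 100² = 1567504 - 10000 = 1557504
h = √1557504 = 1248 feet

1248 feet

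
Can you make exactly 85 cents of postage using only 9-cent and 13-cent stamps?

We need non-negative x, y with 9x + 13y = 85.
gcd(9, 13) = 1 divides 85, so integer solutions exist.
Search for a non-negative one: x = 8 gives 13y = 85 - 72 = 13, so y = 1.
Check: 9·8 + 13·1 = 85 ✓

Yes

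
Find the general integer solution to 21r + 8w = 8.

Step 1: Compute gcd(21, 8) = 1.
Since 1 divides 8, solutions exist.

Step 2: Find a particular solution using extended Euclidean algorithm.
We get r₀ = -24, w₀ = 64.
Check: 21*-24 + 8*64 = 8 = 8 ✓

Step 3: Write the general solution.
r = -24 + (8/1)t = -24 + 8t
w = 64 - (21/1)t = 64 - 21t
for any integer t.

r = -24 + 8t, w = 64 - 21t for integer t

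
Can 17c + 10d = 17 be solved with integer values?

Step 1: Compute gcd(17, 10).
gcd(17, 10) = 1

Step 2: Check divisibility.
Does 1 divide 17? 17 = 1 x 17, so yes.

By the theorem on linear Diophantine equations, 17c + 10d = 17 has integer solutions if and only if gcd(17, 10) divides 17. Since 1 | 17, solutions exist.

Yes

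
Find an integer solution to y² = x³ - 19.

Try small integer x values and check whether x³ - 19 is a perfect square.
x = 7: x³ - 19 = 7³ - 19 = 343 - 19 = 324
Is 324 a perfect square? 18² = 324 ✓
So (x, y) = (7, 18) is a solution.

x = 7, y = 18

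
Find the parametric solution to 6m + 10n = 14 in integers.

Step 1: Compute gcd(6, 10) = 2.
Since 2 divides 14, solutions exist.

Step 2: Find a particular solution using extended Euclidean algorithm.
We get m₀ = 14, n₀ = -7.
Check: 6*14 + 10*-7 = 14 = 14 ✓

Step 3: Write the general solution.
m = 14 + (10/2)t = 14 + 5t
n = -7 - (6/2)t = -7 - 3t
for any integer t.

m = 14 + 5t, n = -7 - 3t for integer t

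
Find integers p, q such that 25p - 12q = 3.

Step 1: Check solvability.
gcd(25, 12) = 1
Since 1 divides 3, solutions exist.

Step 2: Apply extended Euclidean algorithm to find gcd.
We find integers such that 25*x0 + 12*y0 = 1

Step 3: Scale the particular solution.
Multiply by 3/1 = 3:
p = 3, q = 6

Step 4: Verify.
25*(3) - 12*(6) = 3 = 3 ✓

p = 3, q = 6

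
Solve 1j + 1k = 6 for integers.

Step 1: Check solvability.
gcd(1, 1) = 1
Since 1 divides 6, solutions exist.

Step 2: Apply extended Euclidean algorithm to find gcd.
We find integers such that 1*x0 + 1*y0 = 1

Step 3: Scale the particular solution.
Multiply by 6/1 = 6:
j = 0, k = 6

Step 4: Verify.
1*(0) + 1*(6) = 6 = 6 ✓

j = 0, k = 6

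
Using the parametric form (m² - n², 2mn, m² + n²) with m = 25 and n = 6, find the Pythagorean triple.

a = m² - n² = 25² - 6² = 625 - 36 = 589
b = 2mn = 2·25·6 = 300
c = m² + n² = 625 + 36 = 661
Verify: 589² + 300² = 346921 + 90000 = 436921 = 661² ✓

(589, 300, 661)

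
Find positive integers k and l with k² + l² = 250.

We need to find integers k, l > 0 such that k² + l² = 250.
Trying k = 5: l² = 250 - 5² = 250 - 25 = 225
l = 15
Check: 5² + 15² = 25 + 225 = 250 ✓

250 = 5² + 15²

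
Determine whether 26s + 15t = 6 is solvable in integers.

Step 1: Compute gcd(26, 15).
gcd(26, 15) = 1

Step 2: Check divisibility.
Does 1 divide 6? 6 = 1 x 6, so yes.

By the theorem on linear Diophantine equations, 26s + 15t = 6 has integer solutions if and only if gcd(26, 15) divides 6. Since 1 | 6, solutions exist.

Yes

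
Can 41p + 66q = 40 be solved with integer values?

Step 1: Compute gcd(41, 66).
gcd(41, 66) = 1

Step 2: Check divisibility.
Does 1 divide 40? 40 = 1 x 40, so yes.

By the theorem on linear Diophantine equations, 41p + 66q = 40 has integer solutions if and only if gcd(41, 66) divides 40. Since 1 | 40, solutions exist.

Yes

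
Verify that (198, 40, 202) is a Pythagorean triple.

Compute a² + b² = 198² + 40² = 39204 + 1600 = 40804
Compute c² = 202² = 40804
Since 40804 = 40804, confirmed.

Yes, it is a Pythagorean triple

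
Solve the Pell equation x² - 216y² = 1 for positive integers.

We seek the smallest positive integers (x, y) with x² - 216y² = 1, i.e., x² = 216y² + 1.
Try successive y values:
y = 1: x² = 216·1² + 1 = 217, not a perfect square
y = 2: x² = 216·2² + 1 = 865, not a perfect square
y = 3: x² = 216·3² + 1 = 1945, not a perfect square
... continuing the search (or via continued fractions) ...
y = 33: x² = 216·33² + 1 = 235225, x = 485 ✓

Verify: 485² - 216·33² = 235225 - 235224 = 1 ✓

x = 485, y = 33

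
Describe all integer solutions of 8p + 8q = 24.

Step 1: Compute gcd(8, 8) = 8.
Since 8 divides 24, solutions exist.

Step 2: Find a particular solution using extended Euclidean algorithm.
We get p₀ = 0, q₀ = 3.
Check: 8*0 + 8*3 = 24 = 24 ✓

Step 3: Write the general solution.
p = 0 + (8/8)t = 0 + 1t
q = 3 - (8/8)t = 3 - 1t
for any integer t.

p = 0 + 1t, q = 3 - 1t for integer t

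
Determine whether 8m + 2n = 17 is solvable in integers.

Step 1: Compute gcd(8, 2).
gcd(8, 2) = 2

Step 2: Check divisibility.
Does 2 divide 17? 17 = 2 x 8 + 1, so no.

By the theorem on linear Diophantine equations, 8m + 2n = 17 has integer solutions if and only if gcd(8, 2) divides 17. Since 2 does not divide 17, no solutions exist.

No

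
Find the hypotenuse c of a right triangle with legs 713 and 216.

c² = a² + b² = 713² + 216² = 508369 + 46656 = 555025
c = sqrt(555025) = 745

745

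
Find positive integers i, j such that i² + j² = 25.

Search for i with 25 - i² a perfect square.
i = 3: 25 - 3² = 25 - 9 = 16 = 4² ✓
So i = 3, j = 4.

i = 3, j = 4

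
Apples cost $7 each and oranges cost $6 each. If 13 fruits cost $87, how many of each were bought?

Let a = apples, o = oranges.
a + o = 13
7a + 6o = 87
Substitute o = 13 - a:
7a + 6(13 - a) = 87
(7 - 6)a = 87 - 78
1a = 9
a = 9, o = 13 - 9 = 4

Apples: 9, Oranges: 4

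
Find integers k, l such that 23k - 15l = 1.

Step 1: Check solvability.
gcd(23, 15) = 1
Since 1 divides 1, solutions exist.

Step 2: Apply extended Euclidean algorithm to find gcd.
We find integers such that 23*x0 + 15*y0 = 1

Step 3: Scale the particular solution.
Multiply by 1/1 = 1:
k = 2, l = 3

Step 4: Verify.
23*(2) - 15*(3) = 1 = 1 ✓

k = 2, l = 3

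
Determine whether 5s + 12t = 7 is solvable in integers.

Step 1: Compute gcd(5, 12).
gcd(5, 12) = 1

Step 2: Check divisibility.
Does 1 divide 7? 7 = 1 x 7, so yes.

By the theorem on linear Diophantine equations, 5s + 12t = 7 has integer solutions if and only if gcd(5, 12) divides 7. Since 1 | 7, solutions exist.

Yes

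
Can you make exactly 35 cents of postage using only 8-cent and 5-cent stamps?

We need non-negative x, y with 8x + 5y = 35.
gcd(8, 5) = 1 divides 35, so integer solutions exist.
Search for a non-negative one: x = 0 gives 5y = 35 - 0 = 35, so y = 7.
Check: 8·0 + 5·7 = 35 ✓

Yes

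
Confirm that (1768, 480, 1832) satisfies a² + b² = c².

Compute a² + b² = 1768² + 480² = 3125824 + 230400 = 3356224
Compute c² = 1832² = 3356224
Since 3356224 = 3356224, confirmed.

Yes, it is a Pythagorean triple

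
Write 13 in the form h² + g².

We need to find integers h, g > 0 such that h² + g² = 13.
Trying h = 2: g² = 13 - 2² = 13 - 4 = 9
g = 3
Check: 2² + 3² = 4 + 9 = 13 ✓

13 = 2² + 3²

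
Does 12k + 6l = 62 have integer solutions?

Step 1: Compute gcd(12, 6).
gcd(12, 6) = 6

Step 2: Check divisibility.
Does 6 divide 62? 62 = 6 x 10 + 2, so no.

By the theorem on linear Diophantine equations, 12k + 6l = 62 has integer solutions if and only if gcd(12, 6) divides 62. Since 6 does not divide 62, no solutions exist.

No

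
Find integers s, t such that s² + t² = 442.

We need to find integers s, t > 0 such that s² + t² = 442.
Trying s = 1: t² = 442 - 1² = 442 - 1 = 441
t = 21
Check: 1² + 21² = 1 + 441 = 442 ✓

442 = 1² + 21²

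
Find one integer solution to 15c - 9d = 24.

Step 1: Check solvability.
gcd(15, 9) = 3
Since 3 divides 24, solutions exist.

Step 2: Apply extended Euclidean algorithm to find gcd.
We find integers such that 15*x0 + 9*y0 = 3

Step 3: Scale the particular solution.
Multiply by 24/3 = 8:
c = -8, d = -16

Step 4: Verify.
15*(-8) - 9*(-16) = 24 = 24 ✓

c = -8, d = -16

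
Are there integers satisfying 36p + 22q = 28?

Step 1: Compute gcd(36, 22).
gcd(36, 22) = 2

Step 2: Check divisibility.
Does 2 divide 28? 28 = 2 x 14, so yes.

By the theorem on linear Diophantine equations, 36p + 22q = 28 has integer solutions if and only if gcd(36, 22) divides 28. Since 2 | 28, solutions exist.

Yes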